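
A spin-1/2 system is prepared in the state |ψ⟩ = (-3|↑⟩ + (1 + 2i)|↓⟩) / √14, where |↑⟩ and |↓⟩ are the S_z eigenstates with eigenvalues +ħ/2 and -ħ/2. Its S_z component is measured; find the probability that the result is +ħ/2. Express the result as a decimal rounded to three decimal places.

0.643

The +ħ/2 outcome corresponds to |↑⟩. Its amplitude in |ψ⟩ is -3/√14.
P = |-3|² / 14 = 9/14.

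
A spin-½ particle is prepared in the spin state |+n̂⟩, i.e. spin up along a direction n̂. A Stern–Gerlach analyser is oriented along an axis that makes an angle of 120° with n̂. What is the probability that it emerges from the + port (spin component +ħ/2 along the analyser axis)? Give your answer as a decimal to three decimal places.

For spin-½, the probability of finding spin-up along an axis at angle θ to the initial spin direction is cos²(θ/2); spin-down is sin²(θ/2).
θ = 120°, so P = cos²(60°) ≈ 0.250.

0.250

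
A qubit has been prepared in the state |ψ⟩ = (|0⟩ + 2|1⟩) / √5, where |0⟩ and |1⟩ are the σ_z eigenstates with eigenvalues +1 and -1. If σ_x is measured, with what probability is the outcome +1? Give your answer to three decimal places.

|+x⟩ = (|0⟩ + |1⟩)/√2, so ⟨+x|ψ⟩ = (3) / (√2·√5).
P = |3|² / 10 = 9/10.

0.900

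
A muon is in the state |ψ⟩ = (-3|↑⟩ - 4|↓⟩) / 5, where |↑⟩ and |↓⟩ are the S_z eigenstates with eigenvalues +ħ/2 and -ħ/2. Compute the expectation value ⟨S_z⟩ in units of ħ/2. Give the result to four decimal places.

-0.2800

⟨σ_z⟩ = |a|² - |b|² divided by |a|²+|b|², with a, b the |↑⟩, |↓⟩ amplitudes.
= (9 - 16)/25 = -7/25.
⟨S_z⟩ = (ħ/2)·⟨σ_z⟩.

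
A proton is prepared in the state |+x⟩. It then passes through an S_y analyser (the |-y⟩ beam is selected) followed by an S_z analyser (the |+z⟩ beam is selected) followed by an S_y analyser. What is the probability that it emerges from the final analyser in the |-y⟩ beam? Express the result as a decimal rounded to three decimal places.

0.125

First analyser (S_y): from |+x⟩, P(|-y⟩) = 1/2.
After stage 1 the state is |-y⟩; P(|+z⟩) = |⟨+z|-y⟩|² = 1/2.
After stage 2 the state is |+z⟩; P(|-y⟩) = |⟨-y|+z⟩|² = 1/2.
Joint probability = 1/2 × 1/2 × 1/2 = 0.125.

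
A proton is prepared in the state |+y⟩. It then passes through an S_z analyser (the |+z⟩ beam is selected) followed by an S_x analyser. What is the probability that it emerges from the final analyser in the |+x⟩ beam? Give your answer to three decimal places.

First analyser (S_z): from |+y⟩, P(|+z⟩) = 1/2.
After stage 1 the state is |+z⟩; P(|+x⟩) = |⟨+x|+z⟩|² = 1/2.
Joint probability = 1/2 × 1/2 = 0.250.

0.250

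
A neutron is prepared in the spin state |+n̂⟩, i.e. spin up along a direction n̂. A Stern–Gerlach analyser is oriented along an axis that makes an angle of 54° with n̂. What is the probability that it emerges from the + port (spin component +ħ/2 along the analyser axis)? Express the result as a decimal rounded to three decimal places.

For spin-½, the probability of finding spin-up along an axis at angle θ to the initial spin direction is cos²(θ/2); spin-down is sin²(θ/2).
θ = 54°, so P = cos²(27°) ≈ 0.794.

0.794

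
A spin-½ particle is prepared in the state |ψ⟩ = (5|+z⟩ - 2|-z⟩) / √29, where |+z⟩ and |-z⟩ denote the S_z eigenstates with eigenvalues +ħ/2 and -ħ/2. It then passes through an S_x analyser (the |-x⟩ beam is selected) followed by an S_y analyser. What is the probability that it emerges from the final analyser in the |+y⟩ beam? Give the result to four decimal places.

First analyser (S_x): P(|-x⟩) = |⟨-x|ψ⟩|² = 49/58.
After stage 1 the state is |-x⟩; P(|+y⟩) = |⟨+y|-x⟩|² = 1/2.
Joint probability = 49/58 × 1/2 = 0.4224.

0.4224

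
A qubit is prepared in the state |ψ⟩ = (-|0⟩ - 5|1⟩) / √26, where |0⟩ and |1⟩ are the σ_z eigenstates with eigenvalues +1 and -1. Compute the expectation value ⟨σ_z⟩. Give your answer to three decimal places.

-0.923

⟨σ_z⟩ = |a|² - |b|² divided by |a|²+|b|², with a, b the |0⟩, |1⟩ amplitudes.
= (1 - 25)/26 = -24/26.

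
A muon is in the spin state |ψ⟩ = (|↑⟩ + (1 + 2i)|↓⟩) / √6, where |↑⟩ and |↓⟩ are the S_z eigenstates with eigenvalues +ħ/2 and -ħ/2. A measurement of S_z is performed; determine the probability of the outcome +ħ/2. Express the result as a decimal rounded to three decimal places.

0.167

The +ħ/2 outcome corresponds to |↑⟩. Its amplitude in |ψ⟩ is 1/√6.
P = |1|² / 6 = 1/6.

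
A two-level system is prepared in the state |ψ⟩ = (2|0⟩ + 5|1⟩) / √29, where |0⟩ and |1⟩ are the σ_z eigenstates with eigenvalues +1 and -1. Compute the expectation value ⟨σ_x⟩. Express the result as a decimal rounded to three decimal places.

⟨σ_x⟩ = 2 Re(a* b)/(|a|²+|b|²) with a = 2, b = 5.
a* b = 10, so ⟨σ_x⟩ = 20/29.

0.690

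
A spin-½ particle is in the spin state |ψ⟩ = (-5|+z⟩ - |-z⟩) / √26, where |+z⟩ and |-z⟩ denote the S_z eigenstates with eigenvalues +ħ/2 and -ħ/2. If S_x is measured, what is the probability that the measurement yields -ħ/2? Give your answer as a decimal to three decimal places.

|-x⟩ = (|+z⟩ - |-z⟩)/√2, so ⟨-x|ψ⟩ = (-4) / (√2·√26).
P = |-4|² / 52 = 16/52.

0.308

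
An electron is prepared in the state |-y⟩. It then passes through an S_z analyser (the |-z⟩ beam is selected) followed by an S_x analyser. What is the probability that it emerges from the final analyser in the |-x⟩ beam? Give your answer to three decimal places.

First analyser (S_z): from |-y⟩, P(|-z⟩) = 1/2.
After stage 1 the state is |-z⟩; P(|-x⟩) = |⟨-x|-z⟩|² = 1/2.
Joint probability = 1/2 × 1/2 = 0.250.

0.250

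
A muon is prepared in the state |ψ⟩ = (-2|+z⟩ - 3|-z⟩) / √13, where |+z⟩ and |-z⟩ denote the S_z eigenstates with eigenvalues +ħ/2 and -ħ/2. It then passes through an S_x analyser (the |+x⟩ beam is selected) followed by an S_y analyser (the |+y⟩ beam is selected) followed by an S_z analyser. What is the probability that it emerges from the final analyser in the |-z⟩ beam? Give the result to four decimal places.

0.2404

First analyser (S_x): P(|+x⟩) = |⟨+x|ψ⟩|² = 25/26.
After stage 1 the state is |+x⟩; P(|+y⟩) = |⟨+y|+x⟩|² = 1/2.
After stage 2 the state is |+y⟩; P(|-z⟩) = |⟨-z|+y⟩|² = 1/2.
Joint probability = 25/26 × 1/2 × 1/2 = 0.2404.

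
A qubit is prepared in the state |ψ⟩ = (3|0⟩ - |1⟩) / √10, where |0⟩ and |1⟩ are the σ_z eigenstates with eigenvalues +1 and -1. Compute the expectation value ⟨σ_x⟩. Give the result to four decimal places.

-0.6000

⟨σ_x⟩ = 2 Re(a* b)/(|a|²+|b|²) with a = 3, b = -1.
a* b = -3, so ⟨σ_x⟩ = -6/10.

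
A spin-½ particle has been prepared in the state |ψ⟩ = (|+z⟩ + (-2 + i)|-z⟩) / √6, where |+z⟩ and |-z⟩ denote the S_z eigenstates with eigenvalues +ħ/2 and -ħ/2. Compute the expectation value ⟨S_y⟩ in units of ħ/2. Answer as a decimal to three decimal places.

0.333

⟨σ_y⟩ = 2 Im(a* b)/(|a|²+|b|²) with a = 1, b = (-2 + i).
a* b = (-2 + i), so ⟨σ_y⟩ = 2/6.
⟨S_y⟩ = (ħ/2)·⟨σ_y⟩.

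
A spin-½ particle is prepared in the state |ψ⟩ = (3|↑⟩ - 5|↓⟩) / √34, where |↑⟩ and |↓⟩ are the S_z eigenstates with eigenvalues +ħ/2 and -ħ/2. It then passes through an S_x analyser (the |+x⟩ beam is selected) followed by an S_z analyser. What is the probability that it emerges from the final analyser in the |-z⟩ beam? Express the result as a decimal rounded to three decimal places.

0.029

First analyser (S_x): P(|+x⟩) = |⟨+x|ψ⟩|² = 4/68.
After stage 1 the state is |+x⟩; P(|-z⟩) = |⟨-z|+x⟩|² = 1/2.
Joint probability = 4/68 × 1/2 = 0.029.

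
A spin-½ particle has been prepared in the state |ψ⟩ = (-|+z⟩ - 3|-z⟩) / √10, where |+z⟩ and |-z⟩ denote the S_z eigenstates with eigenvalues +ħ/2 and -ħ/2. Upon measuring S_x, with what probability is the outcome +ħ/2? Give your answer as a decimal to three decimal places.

|+x⟩ = (|+z⟩ + |-z⟩)/√2, so ⟨+x|ψ⟩ = (-4) / (√2·√10).
P = |-4|² / 20 = 16/20.

0.800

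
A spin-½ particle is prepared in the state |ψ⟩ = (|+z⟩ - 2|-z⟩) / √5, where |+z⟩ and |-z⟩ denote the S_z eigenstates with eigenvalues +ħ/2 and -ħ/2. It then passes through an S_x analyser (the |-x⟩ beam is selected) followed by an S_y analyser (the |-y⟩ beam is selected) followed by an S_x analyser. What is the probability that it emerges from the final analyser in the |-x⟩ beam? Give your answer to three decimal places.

0.225

First analyser (S_x): P(|-x⟩) = |⟨-x|ψ⟩|² = 9/10.
After stage 1 the state is |-x⟩; P(|-y⟩) = |⟨-y|-x⟩|² = 1/2.
After stage 2 the state is |-y⟩; P(|-x⟩) = |⟨-x|-y⟩|² = 1/2.
Joint probability = 9/10 × 1/2 × 1/2 = 0.225.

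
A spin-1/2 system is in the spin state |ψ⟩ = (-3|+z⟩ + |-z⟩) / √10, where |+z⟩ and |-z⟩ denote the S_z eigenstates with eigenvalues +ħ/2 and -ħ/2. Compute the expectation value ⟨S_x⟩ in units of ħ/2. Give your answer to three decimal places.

-0.600

⟨σ_x⟩ = 2 Re(a* b)/(|a|²+|b|²) with a = -3, b = 1.
a* b = -3, so ⟨σ_x⟩ = -6/10.
⟨S_x⟩ = (ħ/2)·⟨σ_x⟩.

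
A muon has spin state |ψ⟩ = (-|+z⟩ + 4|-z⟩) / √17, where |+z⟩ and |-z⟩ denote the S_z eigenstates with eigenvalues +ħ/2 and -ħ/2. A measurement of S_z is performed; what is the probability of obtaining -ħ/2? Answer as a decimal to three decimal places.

The -ħ/2 outcome corresponds to |-z⟩. Its amplitude in |ψ⟩ is 4/√17.
P = |4|² / 17 = 16/17.

0.941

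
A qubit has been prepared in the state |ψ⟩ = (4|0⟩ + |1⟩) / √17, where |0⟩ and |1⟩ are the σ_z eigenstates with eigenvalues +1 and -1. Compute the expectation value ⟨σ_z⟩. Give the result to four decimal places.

⟨σ_z⟩ = |a|² - |b|² divided by |a|²+|b|², with a, b the |0⟩, |1⟩ amplitudes.
= (16 - 1)/17 = 15/17.

0.8824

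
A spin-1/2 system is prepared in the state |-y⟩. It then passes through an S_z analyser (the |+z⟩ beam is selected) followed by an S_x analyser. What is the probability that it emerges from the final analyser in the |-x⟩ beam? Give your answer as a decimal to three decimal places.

First analyser (S_z): from |-y⟩, P(|+z⟩) = 1/2.
After stage 1 the state is |+z⟩; P(|-x⟩) = |⟨-x|+z⟩|² = 1/2.
Joint probability = 1/2 × 1/2 = 0.250.

0.250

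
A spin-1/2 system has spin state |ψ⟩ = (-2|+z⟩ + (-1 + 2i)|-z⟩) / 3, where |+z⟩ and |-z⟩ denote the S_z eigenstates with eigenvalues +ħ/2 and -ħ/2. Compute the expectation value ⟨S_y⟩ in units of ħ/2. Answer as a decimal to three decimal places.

⟨σ_y⟩ = 2 Im(a* b)/(|a|²+|b|²) with a = -2, b = (-1 + 2i).
a* b = (2 - 4i), so ⟨σ_y⟩ = -8/9.
⟨S_y⟩ = (ħ/2)·⟨σ_y⟩.

-0.889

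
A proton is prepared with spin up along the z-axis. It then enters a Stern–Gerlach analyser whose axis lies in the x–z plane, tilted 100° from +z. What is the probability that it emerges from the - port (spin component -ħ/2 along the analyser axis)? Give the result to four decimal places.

For spin-½, the probability of finding spin-up along an axis at angle θ to the initial spin direction is cos²(θ/2); spin-down is sin²(θ/2).
θ = 100°, so P = sin²(50°) ≈ 0.5868.

0.5868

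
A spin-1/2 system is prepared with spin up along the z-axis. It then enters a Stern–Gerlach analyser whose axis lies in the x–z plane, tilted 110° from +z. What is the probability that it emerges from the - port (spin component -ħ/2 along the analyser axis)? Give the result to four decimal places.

0.6710

For spin-½, the probability of finding spin-up along an axis at angle θ to the initial spin direction is cos²(θ/2); spin-down is sin²(θ/2).
θ = 110°, so P = sin²(55°) ≈ 0.6710.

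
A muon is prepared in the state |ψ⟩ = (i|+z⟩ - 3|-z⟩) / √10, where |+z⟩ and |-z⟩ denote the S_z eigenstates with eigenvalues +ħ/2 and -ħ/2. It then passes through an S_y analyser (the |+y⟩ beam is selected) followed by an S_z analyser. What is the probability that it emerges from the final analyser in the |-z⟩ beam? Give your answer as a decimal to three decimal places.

First analyser (S_y): P(|+y⟩) = |⟨+y|ψ⟩|² = 16/20.
After stage 1 the state is |+y⟩; P(|-z⟩) = |⟨-z|+y⟩|² = 1/2.
Joint probability = 16/20 × 1/2 = 0.400.

0.400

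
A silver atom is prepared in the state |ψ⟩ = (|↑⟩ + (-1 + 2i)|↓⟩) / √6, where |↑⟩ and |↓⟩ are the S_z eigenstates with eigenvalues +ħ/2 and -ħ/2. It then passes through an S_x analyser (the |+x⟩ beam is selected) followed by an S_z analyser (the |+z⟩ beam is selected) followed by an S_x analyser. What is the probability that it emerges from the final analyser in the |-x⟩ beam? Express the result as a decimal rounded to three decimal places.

0.083

First analyser (S_x): P(|+x⟩) = |⟨+x|ψ⟩|² = 4/12.
After stage 1 the state is |+x⟩; P(|+z⟩) = |⟨+z|+x⟩|² = 1/2.
After stage 2 the state is |+z⟩; P(|-x⟩) = |⟨-x|+z⟩|² = 1/2.
Joint probability = 4/12 × 1/2 × 1/2 = 0.083.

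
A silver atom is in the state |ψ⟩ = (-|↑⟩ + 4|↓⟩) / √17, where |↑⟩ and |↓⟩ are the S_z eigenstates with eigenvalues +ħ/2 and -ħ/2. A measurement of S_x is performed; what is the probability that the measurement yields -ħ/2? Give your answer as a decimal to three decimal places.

0.735

|-x⟩ = (|↑⟩ - |↓⟩)/√2, so ⟨-x|ψ⟩ = (-5) / (√2·√17).
P = |-5|² / 34 = 25/34.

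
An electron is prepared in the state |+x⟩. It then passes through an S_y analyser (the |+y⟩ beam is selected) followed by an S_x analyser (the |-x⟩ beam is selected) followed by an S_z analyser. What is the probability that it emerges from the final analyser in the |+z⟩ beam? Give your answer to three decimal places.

0.125

First analyser (S_y): from |+x⟩, P(|+y⟩) = 1/2.
After stage 1 the state is |+y⟩; P(|-x⟩) = |⟨-x|+y⟩|² = 1/2.
After stage 2 the state is |-x⟩; P(|+z⟩) = |⟨+z|-x⟩|² = 1/2.
Joint probability = 1/2 × 1/2 × 1/2 = 0.125.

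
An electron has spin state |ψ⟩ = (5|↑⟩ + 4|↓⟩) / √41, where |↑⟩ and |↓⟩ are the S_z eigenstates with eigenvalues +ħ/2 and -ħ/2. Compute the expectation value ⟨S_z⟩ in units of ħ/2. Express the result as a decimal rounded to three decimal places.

⟨σ_z⟩ = |a|² - |b|² divided by |a|²+|b|², with a, b the |↑⟩, |↓⟩ amplitudes.
= (25 - 16)/41 = 9/41.
⟨S_z⟩ = (ħ/2)·⟨σ_z⟩.

0.220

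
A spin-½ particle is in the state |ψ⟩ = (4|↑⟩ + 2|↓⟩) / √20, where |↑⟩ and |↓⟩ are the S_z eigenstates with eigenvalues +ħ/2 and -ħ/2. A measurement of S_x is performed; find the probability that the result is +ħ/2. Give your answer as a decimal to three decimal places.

|+x⟩ = (|↑⟩ + |↓⟩)/√2, so ⟨+x|ψ⟩ = (6) / (√2·√20).
P = |6|² / 40 = 36/40.

0.900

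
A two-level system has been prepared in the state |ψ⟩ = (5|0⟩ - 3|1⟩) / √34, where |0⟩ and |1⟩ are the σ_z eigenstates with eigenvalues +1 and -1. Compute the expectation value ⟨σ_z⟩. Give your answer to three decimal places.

⟨σ_z⟩ = |a|² - |b|² divided by |a|²+|b|², with a, b the |0⟩, |1⟩ amplitudes.
= (25 - 9)/34 = 16/34.

0.471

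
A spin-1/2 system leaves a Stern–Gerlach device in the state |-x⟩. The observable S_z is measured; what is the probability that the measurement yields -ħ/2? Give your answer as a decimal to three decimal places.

0.500

In the S_z basis, |-x⟩ = (|+z⟩ - |-z⟩)/√2 and |-z⟩ = |-z⟩.
|⟨-z|-x⟩|² = 1/2.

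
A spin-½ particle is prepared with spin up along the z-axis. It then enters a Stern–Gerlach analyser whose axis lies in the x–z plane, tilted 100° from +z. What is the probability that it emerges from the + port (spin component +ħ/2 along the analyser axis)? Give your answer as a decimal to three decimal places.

For spin-½, the probability of finding spin-up along an axis at angle θ to the initial spin direction is cos²(θ/2); spin-down is sin²(θ/2).
θ = 100°, so P = cos²(50°) ≈ 0.413.

0.413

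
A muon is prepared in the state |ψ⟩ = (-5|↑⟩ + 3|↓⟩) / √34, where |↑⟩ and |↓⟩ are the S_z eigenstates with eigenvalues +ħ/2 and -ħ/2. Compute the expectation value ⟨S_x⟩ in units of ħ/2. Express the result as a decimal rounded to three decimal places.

-0.882

⟨σ_x⟩ = 2 Re(a* b)/(|a|²+|b|²) with a = -5, b = 3.
a* b = -15, so ⟨σ_x⟩ = -30/34.
⟨S_x⟩ = (ħ/2)·⟨σ_x⟩.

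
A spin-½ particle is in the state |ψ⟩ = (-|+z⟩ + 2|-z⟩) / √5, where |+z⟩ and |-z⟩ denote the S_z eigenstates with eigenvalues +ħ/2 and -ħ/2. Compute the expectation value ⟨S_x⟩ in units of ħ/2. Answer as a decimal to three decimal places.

-0.800

⟨σ_x⟩ = 2 Re(a* b)/(|a|²+|b|²) with a = -1, b = 2.
a* b = -2, so ⟨σ_x⟩ = -4/5.
⟨S_x⟩ = (ħ/2)·⟨σ_x⟩.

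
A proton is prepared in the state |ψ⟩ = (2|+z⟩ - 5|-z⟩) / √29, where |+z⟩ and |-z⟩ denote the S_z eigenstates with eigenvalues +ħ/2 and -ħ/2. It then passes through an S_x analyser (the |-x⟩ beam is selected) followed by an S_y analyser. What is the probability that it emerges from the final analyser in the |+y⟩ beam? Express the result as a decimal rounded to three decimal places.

First analyser (S_x): P(|-x⟩) = |⟨-x|ψ⟩|² = 49/58.
After stage 1 the state is |-x⟩; P(|+y⟩) = |⟨+y|-x⟩|² = 1/2.
Joint probability = 49/58 × 1/2 = 0.422.

0.422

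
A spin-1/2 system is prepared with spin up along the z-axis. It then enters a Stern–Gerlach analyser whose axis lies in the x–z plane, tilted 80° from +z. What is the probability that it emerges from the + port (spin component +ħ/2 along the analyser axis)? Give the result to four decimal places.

For spin-½, the probability of finding spin-up along an axis at angle θ to the initial spin direction is cos²(θ/2); spin-down is sin²(θ/2).
θ = 80°, so P = cos²(40°) ≈ 0.5868.

0.5868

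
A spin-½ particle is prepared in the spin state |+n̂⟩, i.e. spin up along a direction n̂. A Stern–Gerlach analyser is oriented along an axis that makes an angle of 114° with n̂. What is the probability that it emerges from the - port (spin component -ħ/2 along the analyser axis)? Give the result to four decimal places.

0.7034

For spin-½, the probability of finding spin-up along an axis at angle θ to the initial spin direction is cos²(θ/2); spin-down is sin²(θ/2).
θ = 114°, so P = sin²(57°) ≈ 0.7034.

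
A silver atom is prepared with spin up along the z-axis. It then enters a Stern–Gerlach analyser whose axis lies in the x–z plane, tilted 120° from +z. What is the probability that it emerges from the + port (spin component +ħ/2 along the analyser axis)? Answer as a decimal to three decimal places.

For spin-½, the probability of finding spin-up along an axis at angle θ to the initial spin direction is cos²(θ/2); spin-down is sin²(θ/2).
θ = 120°, so P = cos²(60°) ≈ 0.250.

0.250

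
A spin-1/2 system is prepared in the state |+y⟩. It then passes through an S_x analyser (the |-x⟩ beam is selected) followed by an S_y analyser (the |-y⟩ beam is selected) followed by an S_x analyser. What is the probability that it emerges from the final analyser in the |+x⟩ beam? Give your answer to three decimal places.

First analyser (S_x): from |+y⟩, P(|-x⟩) = 1/2.
After stage 1 the state is |-x⟩; P(|-y⟩) = |⟨-y|-x⟩|² = 1/2.
After stage 2 the state is |-y⟩; P(|+x⟩) = |⟨+x|-y⟩|² = 1/2.
Joint probability = 1/2 × 1/2 × 1/2 = 0.125.

0.125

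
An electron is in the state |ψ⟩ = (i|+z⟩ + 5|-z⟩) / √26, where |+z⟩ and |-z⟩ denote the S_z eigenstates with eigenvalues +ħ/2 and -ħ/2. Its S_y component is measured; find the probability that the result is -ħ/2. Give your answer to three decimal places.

|-y⟩ = (|+z⟩ - i|-z⟩)/√2, so ⟨-y|ψ⟩ = (6i) / (√2·√26).
P = |6i|² / 52 = 36/52.

0.692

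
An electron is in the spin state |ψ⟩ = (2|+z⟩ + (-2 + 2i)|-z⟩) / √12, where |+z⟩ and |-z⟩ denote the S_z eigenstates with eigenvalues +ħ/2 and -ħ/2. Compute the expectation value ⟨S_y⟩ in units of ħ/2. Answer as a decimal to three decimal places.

⟨σ_y⟩ = 2 Im(a* b)/(|a|²+|b|²) with a = 2, b = (-2 + 2i).
a* b = (-4 + 4i), so ⟨σ_y⟩ = 8/12.
⟨S_y⟩ = (ħ/2)·⟨σ_y⟩.

0.667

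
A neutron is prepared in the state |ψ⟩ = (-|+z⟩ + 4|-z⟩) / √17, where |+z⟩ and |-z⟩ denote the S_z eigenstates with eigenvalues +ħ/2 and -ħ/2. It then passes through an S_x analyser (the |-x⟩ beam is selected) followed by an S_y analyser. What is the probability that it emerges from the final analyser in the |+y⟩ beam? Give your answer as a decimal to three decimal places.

First analyser (S_x): P(|-x⟩) = |⟨-x|ψ⟩|² = 25/34.
After stage 1 the state is |-x⟩; P(|+y⟩) = |⟨+y|-x⟩|² = 1/2.
Joint probability = 25/34 × 1/2 = 0.368.

0.368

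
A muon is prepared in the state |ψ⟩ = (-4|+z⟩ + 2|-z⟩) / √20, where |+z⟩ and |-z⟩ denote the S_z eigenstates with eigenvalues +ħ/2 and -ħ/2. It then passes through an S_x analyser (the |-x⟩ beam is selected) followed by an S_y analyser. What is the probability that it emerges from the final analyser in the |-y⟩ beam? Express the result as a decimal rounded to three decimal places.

First analyser (S_x): P(|-x⟩) = |⟨-x|ψ⟩|² = 36/40.
After stage 1 the state is |-x⟩; P(|-y⟩) = |⟨-y|-x⟩|² = 1/2.
Joint probability = 36/40 × 1/2 = 0.450.

0.450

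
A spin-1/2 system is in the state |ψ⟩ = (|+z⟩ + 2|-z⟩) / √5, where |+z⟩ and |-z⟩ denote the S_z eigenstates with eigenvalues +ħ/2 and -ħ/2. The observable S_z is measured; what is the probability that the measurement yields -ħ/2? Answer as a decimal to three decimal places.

The -ħ/2 outcome corresponds to |-z⟩. Its amplitude in |ψ⟩ is 2/√5.
P = |2|² / 5 = 4/5.

0.800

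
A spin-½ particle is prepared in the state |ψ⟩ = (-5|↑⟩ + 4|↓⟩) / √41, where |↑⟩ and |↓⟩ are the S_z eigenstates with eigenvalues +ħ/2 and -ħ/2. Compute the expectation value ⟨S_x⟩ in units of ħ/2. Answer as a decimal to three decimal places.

-0.976

⟨σ_x⟩ = 2 Re(a* b)/(|a|²+|b|²) with a = -5, b = 4.
a* b = -20, so ⟨σ_x⟩ = -40/41.
⟨S_x⟩ = (ħ/2)·⟨σ_x⟩.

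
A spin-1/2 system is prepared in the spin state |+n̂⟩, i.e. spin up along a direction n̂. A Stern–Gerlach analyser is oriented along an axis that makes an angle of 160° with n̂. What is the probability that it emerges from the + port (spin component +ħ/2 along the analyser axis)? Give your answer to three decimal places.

For spin-½, the probability of finding spin-up along an axis at angle θ to the initial spin direction is cos²(θ/2); spin-down is sin²(θ/2).
θ = 160°, so P = cos²(80°) ≈ 0.030.

0.030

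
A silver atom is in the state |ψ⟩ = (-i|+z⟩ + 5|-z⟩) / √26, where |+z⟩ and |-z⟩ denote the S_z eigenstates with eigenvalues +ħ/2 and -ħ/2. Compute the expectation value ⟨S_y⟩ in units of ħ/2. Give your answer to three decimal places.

⟨σ_y⟩ = 2 Im(a* b)/(|a|²+|b|²) with a = -i, b = 5.
a* b = 5i, so ⟨σ_y⟩ = 10/26.
⟨S_y⟩ = (ħ/2)·⟨σ_y⟩.

0.385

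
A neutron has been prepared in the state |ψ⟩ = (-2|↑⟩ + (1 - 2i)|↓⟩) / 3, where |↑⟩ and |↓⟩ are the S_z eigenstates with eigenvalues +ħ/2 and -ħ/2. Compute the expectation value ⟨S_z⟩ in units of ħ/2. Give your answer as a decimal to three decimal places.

⟨σ_z⟩ = |a|² - |b|² divided by |a|²+|b|², with a, b the |↑⟩, |↓⟩ amplitudes.
= (4 - 5)/9 = -1/9.
⟨S_z⟩ = (ħ/2)·⟨σ_z⟩.

-0.111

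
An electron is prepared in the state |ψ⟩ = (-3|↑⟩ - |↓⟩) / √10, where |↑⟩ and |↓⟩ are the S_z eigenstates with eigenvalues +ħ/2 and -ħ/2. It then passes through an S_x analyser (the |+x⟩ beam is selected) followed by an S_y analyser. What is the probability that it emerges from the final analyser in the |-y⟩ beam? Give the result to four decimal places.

First analyser (S_x): P(|+x⟩) = |⟨+x|ψ⟩|² = 16/20.
After stage 1 the state is |+x⟩; P(|-y⟩) = |⟨-y|+x⟩|² = 1/2.
Joint probability = 16/20 × 1/2 = 0.4000.

0.4000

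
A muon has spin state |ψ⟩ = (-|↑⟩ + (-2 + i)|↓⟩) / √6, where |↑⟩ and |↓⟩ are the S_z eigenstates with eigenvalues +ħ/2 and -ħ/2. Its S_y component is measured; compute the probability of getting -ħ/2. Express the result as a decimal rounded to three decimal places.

0.667

|-y⟩ = (|↑⟩ - i|↓⟩)/√2, so ⟨-y|ψ⟩ = (-2 - 2i) / (√2·√6).
P = |-2 - 2i|² / 12 = 8/12.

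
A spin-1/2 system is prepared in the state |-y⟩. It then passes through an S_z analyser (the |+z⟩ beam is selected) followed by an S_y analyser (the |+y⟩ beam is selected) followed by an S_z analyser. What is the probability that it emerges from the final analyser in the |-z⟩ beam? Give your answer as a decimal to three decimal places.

0.125

First analyser (S_z): from |-y⟩, P(|+z⟩) = 1/2.
After stage 1 the state is |+z⟩; P(|+y⟩) = |⟨+y|+z⟩|² = 1/2.
After stage 2 the state is |+y⟩; P(|-z⟩) = |⟨-z|+y⟩|² = 1/2.
Joint probability = 1/2 × 1/2 × 1/2 = 0.125.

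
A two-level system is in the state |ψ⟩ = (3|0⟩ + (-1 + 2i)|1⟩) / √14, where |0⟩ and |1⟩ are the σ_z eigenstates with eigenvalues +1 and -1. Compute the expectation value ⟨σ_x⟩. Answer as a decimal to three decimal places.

⟨σ_x⟩ = 2 Re(a* b)/(|a|²+|b|²) with a = 3, b = (-1 + 2i).
a* b = (-3 + 6i), so ⟨σ_x⟩ = -6/14.

-0.429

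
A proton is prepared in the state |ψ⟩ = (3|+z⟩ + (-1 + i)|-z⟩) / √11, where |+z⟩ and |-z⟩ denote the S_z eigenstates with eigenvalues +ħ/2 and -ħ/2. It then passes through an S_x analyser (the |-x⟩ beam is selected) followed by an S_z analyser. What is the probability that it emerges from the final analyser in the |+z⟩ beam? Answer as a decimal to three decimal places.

0.386

First analyser (S_x): P(|-x⟩) = |⟨-x|ψ⟩|² = 17/22.
After stage 1 the state is |-x⟩; P(|+z⟩) = |⟨+z|-x⟩|² = 1/2.
Joint probability = 17/22 × 1/2 = 0.386.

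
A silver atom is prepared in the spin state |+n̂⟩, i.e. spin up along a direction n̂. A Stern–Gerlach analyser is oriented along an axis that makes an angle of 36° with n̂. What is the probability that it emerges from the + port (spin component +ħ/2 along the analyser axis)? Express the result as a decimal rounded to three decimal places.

For spin-½, the probability of finding spin-up along an axis at angle θ to the initial spin direction is cos²(θ/2); spin-down is sin²(θ/2).
θ = 36°, so P = cos²(18°) ≈ 0.905.

0.905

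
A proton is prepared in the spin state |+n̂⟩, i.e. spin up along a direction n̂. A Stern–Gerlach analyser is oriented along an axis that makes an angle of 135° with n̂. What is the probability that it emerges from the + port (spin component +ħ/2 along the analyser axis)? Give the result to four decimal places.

For spin-½, the probability of finding spin-up along an axis at angle θ to the initial spin direction is cos²(θ/2); spin-down is sin²(θ/2).
θ = 135°, so P = cos²(67.5°) ≈ 0.1464.

0.1464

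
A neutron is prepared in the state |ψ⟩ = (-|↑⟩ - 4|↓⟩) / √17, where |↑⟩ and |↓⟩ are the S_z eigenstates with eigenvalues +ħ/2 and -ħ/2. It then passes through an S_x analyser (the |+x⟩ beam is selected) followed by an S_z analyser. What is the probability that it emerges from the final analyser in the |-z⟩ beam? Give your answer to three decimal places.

0.368

First analyser (S_x): P(|+x⟩) = |⟨+x|ψ⟩|² = 25/34.
After stage 1 the state is |+x⟩; P(|-z⟩) = |⟨-z|+x⟩|² = 1/2.
Joint probability = 25/34 × 1/2 = 0.368.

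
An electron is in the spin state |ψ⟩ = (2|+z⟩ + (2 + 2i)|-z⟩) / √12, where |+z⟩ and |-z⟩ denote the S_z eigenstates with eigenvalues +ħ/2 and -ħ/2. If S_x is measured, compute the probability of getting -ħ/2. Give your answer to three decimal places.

|-x⟩ = (|+z⟩ - |-z⟩)/√2, so ⟨-x|ψ⟩ = (-2i) / (√2·√12).
P = |-2i|² / 24 = 4/24.

0.167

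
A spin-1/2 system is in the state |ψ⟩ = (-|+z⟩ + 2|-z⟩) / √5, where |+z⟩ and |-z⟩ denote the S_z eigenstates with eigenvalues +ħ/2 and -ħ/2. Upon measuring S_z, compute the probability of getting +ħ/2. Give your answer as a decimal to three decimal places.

0.200

The +ħ/2 outcome corresponds to |+z⟩. Its amplitude in |ψ⟩ is -1/√5.
P = |-1|² / 5 = 1/5.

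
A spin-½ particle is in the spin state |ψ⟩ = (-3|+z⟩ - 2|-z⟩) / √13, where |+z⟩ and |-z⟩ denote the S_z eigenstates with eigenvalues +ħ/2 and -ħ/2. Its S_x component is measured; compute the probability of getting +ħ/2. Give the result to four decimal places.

|+x⟩ = (|+z⟩ + |-z⟩)/√2, so ⟨+x|ψ⟩ = (-5) / (√2·√13).
P = |-5|² / 26 = 25/26.

0.9615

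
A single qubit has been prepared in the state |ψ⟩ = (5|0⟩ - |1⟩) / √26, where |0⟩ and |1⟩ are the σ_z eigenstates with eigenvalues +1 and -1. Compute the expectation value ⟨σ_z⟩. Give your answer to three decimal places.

⟨σ_z⟩ = |a|² - |b|² divided by |a|²+|b|², with a, b the |0⟩, |1⟩ amplitudes.
= (25 - 1)/26 = 24/26.

0.923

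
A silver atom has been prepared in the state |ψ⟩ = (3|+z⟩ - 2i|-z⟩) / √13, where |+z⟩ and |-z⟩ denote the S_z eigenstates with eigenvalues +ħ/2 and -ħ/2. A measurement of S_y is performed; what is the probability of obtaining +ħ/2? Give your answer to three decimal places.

|+y⟩ = (|+z⟩ + i|-z⟩)/√2, so ⟨+y|ψ⟩ = (1) / (√2·√13).
P = |1|² / 26 = 1/26.

0.038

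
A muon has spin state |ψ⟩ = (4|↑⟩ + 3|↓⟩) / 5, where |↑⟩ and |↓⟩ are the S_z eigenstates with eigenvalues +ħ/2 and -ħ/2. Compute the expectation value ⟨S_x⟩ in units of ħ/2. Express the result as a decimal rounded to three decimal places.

⟨σ_x⟩ = 2 Re(a* b)/(|a|²+|b|²) with a = 4, b = 3.
a* b = 12, so ⟨σ_x⟩ = 24/25.
⟨S_x⟩ = (ħ/2)·⟨σ_x⟩.

0.960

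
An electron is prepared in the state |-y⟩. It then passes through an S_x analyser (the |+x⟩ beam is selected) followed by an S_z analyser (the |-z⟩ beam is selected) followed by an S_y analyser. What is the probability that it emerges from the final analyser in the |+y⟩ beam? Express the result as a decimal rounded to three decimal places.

0.125

First analyser (S_x): from |-y⟩, P(|+x⟩) = 1/2.
After stage 1 the state is |+x⟩; P(|-z⟩) = |⟨-z|+x⟩|² = 1/2.
After stage 2 the state is |-z⟩; P(|+y⟩) = |⟨+y|-z⟩|² = 1/2.
Joint probability = 1/2 × 1/2 × 1/2 = 0.125.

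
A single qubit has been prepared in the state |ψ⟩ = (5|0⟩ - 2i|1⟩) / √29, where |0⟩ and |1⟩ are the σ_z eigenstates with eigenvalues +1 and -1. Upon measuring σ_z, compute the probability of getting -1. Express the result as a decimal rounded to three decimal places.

The -1 outcome corresponds to |1⟩. Its amplitude in |ψ⟩ is -2i/√29.
P = |-2i|² / 29 = 4/29.

0.138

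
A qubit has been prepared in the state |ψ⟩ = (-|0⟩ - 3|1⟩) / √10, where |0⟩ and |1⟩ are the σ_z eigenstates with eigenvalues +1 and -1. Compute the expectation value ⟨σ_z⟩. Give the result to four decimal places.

⟨σ_z⟩ = |a|² - |b|² divided by |a|²+|b|², with a, b the |0⟩, |1⟩ amplitudes.
= (1 - 9)/10 = -8/10.

-0.8000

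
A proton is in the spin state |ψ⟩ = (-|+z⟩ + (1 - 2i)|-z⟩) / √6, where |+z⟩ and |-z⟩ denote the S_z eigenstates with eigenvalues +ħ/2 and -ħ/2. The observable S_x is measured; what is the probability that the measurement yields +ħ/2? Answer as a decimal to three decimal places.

0.333

|+x⟩ = (|+z⟩ + |-z⟩)/√2, so ⟨+x|ψ⟩ = (-2i) / (√2·√6).
P = |-2i|² / 12 = 4/12.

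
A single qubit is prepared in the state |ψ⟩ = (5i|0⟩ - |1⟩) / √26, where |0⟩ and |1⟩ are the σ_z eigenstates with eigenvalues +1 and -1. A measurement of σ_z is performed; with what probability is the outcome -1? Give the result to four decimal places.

The -1 outcome corresponds to |1⟩. Its amplitude in |ψ⟩ is -1/√26.
P = |-1|² / 26 = 1/26.

0.0385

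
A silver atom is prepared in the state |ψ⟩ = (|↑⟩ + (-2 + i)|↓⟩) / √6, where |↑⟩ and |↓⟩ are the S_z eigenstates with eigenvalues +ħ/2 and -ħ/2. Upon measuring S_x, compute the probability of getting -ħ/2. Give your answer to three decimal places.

|-x⟩ = (|↑⟩ - |↓⟩)/√2, so ⟨-x|ψ⟩ = (3 - i) / (√2·√6).
P = |3 - i|² / 12 = 10/12.

0.833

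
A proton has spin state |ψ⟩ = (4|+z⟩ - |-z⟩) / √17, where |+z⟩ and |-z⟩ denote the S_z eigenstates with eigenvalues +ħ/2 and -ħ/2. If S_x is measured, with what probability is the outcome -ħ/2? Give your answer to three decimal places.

0.735

|-x⟩ = (|+z⟩ - |-z⟩)/√2, so ⟨-x|ψ⟩ = (5) / (√2·√17).
P = |5|² / 34 = 25/34.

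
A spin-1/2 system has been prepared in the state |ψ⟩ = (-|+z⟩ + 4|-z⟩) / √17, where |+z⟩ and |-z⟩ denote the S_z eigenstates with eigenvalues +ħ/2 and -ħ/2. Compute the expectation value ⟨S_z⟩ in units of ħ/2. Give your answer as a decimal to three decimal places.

-0.882

⟨σ_z⟩ = |a|² - |b|² divided by |a|²+|b|², with a, b the |+z⟩, |-z⟩ amplitudes.
= (1 - 16)/17 = -15/17.
⟨S_z⟩ = (ħ/2)·⟨σ_z⟩.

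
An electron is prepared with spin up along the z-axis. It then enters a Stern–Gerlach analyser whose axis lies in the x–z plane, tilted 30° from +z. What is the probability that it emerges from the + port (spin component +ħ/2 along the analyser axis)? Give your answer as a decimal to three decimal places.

0.933

For spin-½, the probability of finding spin-up along an axis at angle θ to the initial spin direction is cos²(θ/2); spin-down is sin²(θ/2).
θ = 30°, so P = cos²(15°) ≈ 0.933.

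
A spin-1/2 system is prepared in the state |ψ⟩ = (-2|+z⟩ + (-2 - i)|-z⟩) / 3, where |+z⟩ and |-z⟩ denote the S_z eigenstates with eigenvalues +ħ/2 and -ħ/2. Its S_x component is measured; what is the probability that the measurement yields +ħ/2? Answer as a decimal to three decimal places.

0.944

|+x⟩ = (|+z⟩ + |-z⟩)/√2, so ⟨+x|ψ⟩ = (-4 - i) / (√2·3).
P = |-4 - i|² / 18 = 17/18.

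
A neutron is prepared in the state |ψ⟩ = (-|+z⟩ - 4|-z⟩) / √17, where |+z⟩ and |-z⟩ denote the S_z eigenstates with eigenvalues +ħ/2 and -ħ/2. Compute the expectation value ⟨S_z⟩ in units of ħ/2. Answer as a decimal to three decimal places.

⟨σ_z⟩ = |a|² - |b|² divided by |a|²+|b|², with a, b the |+z⟩, |-z⟩ amplitudes.
= (1 - 16)/17 = -15/17.
⟨S_z⟩ = (ħ/2)·⟨σ_z⟩.

-0.882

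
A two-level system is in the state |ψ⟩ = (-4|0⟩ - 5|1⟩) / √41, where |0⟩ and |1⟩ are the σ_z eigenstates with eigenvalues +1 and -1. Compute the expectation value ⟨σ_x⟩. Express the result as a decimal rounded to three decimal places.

0.976

⟨σ_x⟩ = 2 Re(a* b)/(|a|²+|b|²) with a = -4, b = -5.
a* b = 20, so ⟨σ_x⟩ = 40/41.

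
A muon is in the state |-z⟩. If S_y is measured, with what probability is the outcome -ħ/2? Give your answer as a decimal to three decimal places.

In the S_z basis, |-z⟩ = |↓⟩ and |-y⟩ = (|↑⟩ - i|↓⟩)/√2.
|⟨-y|-z⟩|² = 1/2.

0.500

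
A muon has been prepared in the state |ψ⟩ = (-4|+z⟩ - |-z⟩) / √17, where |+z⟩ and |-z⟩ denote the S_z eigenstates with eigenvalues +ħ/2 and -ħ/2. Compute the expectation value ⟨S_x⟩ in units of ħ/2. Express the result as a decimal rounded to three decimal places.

0.471

⟨σ_x⟩ = 2 Re(a* b)/(|a|²+|b|²) with a = -4, b = -1.
a* b = 4, so ⟨σ_x⟩ = 8/17.
⟨S_x⟩ = (ħ/2)·⟨σ_x⟩.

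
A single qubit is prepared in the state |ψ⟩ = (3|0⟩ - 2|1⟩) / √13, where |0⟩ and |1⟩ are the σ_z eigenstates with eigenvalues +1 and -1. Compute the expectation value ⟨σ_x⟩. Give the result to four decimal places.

-0.9231

⟨σ_x⟩ = 2 Re(a* b)/(|a|²+|b|²) with a = 3, b = -2.
a* b = -6, so ⟨σ_x⟩ = -12/13.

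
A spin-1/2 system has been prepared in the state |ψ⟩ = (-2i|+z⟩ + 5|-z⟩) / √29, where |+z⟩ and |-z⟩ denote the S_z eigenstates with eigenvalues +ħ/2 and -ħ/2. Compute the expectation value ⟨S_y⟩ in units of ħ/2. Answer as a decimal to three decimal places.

0.690

⟨σ_y⟩ = 2 Im(a* b)/(|a|²+|b|²) with a = -2i, b = 5.
a* b = 10i, so ⟨σ_y⟩ = 20/29.
⟨S_y⟩ = (ħ/2)·⟨σ_y⟩.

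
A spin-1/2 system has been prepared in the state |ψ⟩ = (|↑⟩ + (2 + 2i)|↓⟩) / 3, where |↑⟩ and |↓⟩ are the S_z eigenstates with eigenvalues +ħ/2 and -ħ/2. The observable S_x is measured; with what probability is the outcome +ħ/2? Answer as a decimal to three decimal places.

0.722

|+x⟩ = (|↑⟩ + |↓⟩)/√2, so ⟨+x|ψ⟩ = (3 + 2i) / (√2·3).
P = |3 + 2i|² / 18 = 13/18.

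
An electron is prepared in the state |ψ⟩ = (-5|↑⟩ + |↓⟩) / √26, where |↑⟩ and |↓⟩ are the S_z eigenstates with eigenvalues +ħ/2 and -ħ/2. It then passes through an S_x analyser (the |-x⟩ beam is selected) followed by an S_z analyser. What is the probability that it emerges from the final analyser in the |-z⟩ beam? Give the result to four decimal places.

0.3462

First analyser (S_x): P(|-x⟩) = |⟨-x|ψ⟩|² = 36/52.
After stage 1 the state is |-x⟩; P(|-z⟩) = |⟨-z|-x⟩|² = 1/2.
Joint probability = 36/52 × 1/2 = 0.3462.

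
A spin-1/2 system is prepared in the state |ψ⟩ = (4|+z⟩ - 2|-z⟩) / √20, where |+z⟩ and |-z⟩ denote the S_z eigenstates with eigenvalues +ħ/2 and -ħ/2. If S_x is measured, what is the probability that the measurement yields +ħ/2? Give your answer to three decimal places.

|+x⟩ = (|+z⟩ + |-z⟩)/√2, so ⟨+x|ψ⟩ = (2) / (√2·√20).
P = |2|² / 40 = 4/40.

0.100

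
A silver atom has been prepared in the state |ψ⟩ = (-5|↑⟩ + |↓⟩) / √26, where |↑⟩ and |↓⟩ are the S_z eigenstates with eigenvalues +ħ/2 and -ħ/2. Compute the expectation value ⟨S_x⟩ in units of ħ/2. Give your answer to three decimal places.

⟨σ_x⟩ = 2 Re(a* b)/(|a|²+|b|²) with a = -5, b = 1.
a* b = -5, so ⟨σ_x⟩ = -10/26.
⟨S_x⟩ = (ħ/2)·⟨σ_x⟩.

-0.385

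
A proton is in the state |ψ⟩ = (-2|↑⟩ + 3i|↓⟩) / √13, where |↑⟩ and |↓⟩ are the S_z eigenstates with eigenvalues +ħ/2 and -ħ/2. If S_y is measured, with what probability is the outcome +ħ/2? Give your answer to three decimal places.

|+y⟩ = (|↑⟩ + i|↓⟩)/√2, so ⟨+y|ψ⟩ = (1) / (√2·√13).
P = |1|² / 26 = 1/26.

0.038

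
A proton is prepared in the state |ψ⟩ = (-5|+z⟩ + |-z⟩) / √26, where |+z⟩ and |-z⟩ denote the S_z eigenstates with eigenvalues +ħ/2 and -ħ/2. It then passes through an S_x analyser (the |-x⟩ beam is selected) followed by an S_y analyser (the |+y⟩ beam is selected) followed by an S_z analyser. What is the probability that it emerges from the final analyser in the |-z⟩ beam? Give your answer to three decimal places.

First analyser (S_x): P(|-x⟩) = |⟨-x|ψ⟩|² = 36/52.
After stage 1 the state is |-x⟩; P(|+y⟩) = |⟨+y|-x⟩|² = 1/2.
After stage 2 the state is |+y⟩; P(|-z⟩) = |⟨-z|+y⟩|² = 1/2.
Joint probability = 36/52 × 1/2 × 1/2 = 0.173.

0.173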